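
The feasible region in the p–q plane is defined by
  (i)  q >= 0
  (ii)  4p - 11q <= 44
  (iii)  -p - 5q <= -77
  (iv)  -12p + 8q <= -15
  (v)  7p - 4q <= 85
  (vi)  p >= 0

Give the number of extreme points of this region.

Of the 15 pairwise boundary intersections, those satisfying every inequality are:
  (691/68, 909/68)
  (733/39, 454/39)
  (155/2, 915/8)

3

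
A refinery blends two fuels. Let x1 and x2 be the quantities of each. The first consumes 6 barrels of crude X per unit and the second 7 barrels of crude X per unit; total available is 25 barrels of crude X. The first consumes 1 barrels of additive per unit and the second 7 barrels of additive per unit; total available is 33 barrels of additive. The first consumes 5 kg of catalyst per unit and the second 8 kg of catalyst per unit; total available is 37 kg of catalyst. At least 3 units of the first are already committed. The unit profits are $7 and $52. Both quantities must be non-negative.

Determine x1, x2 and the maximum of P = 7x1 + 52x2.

x1 = 3, x2 = 1, maximum P = 73

Vertices and P = 7x1 + 52x2:
  (25/6, 0) → P = 175/6
  (3, 0) → P = 21
  (3, 1) → P = 73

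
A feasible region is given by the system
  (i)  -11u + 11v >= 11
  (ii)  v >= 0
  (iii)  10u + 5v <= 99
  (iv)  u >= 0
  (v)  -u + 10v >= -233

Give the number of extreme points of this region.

3

Of the 10 pairwise boundary intersections, those satisfying every inequality are:
  (94/15, 109/15)
  (0, 1)
  (0, 99/5)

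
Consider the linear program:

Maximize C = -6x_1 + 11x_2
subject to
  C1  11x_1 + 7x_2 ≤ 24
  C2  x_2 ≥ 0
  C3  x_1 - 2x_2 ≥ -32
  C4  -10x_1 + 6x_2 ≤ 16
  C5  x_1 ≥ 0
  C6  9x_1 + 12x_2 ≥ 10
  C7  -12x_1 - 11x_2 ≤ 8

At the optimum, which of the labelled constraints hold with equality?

Extreme points and C = -6x_1 + 11x_2:
  (24/11, 0) → C = -144/11
  (4/17, 52/17) → C = 548/17
  (10/9, 0) → C = -20/3
  (0, 8/3) → C = 88/3
  (0, 5/6) → C = 55/6

The maximum is at (4/17, 52/17). Substituting into each constraint, equality holds for C1 and C4; the remaining constraints have slack.

C1 and C4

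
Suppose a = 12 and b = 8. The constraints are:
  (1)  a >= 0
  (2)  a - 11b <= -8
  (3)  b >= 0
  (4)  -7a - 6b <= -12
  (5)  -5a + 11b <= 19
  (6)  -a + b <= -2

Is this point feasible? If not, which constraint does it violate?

not feasible — violates (5)

Constraint (5): -5a + 11b = 28, which is not ≤ 19. All other constraints are satisfied.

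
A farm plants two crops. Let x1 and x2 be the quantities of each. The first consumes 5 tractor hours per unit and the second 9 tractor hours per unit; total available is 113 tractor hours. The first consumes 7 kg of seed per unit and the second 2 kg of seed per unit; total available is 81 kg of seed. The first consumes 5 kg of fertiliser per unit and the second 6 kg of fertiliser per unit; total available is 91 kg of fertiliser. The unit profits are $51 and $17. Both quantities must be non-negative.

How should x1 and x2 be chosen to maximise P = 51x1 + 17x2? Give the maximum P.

x1 = 19/2, x2 = 29/4, maximum P = 2431/4

Vertices and P = 51x1 + 17x2:
  (0, 0) → P = 0
  (0, 113/9) → P = 1921/9
  (81/7, 0) → P = 4131/7
  (47/5, 22/3) → P = 9061/15
  (19/2, 29/4) → P = 2431/4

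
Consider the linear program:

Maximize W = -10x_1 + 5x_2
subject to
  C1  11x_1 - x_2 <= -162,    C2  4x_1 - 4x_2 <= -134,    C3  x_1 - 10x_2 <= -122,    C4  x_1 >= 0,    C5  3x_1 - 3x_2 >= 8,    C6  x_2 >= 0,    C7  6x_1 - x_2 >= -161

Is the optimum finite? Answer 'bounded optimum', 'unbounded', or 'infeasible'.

infeasible

Constraints 4x_1 - 4x_2 ≤ -134 and 3x_1 - 3x_2 ≥ 8 have parallel boundaries but demand opposite sides — no point can satisfy both, so the region is empty.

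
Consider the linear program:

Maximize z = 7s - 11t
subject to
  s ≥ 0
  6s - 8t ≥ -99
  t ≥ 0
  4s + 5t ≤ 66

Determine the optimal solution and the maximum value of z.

Extreme points and z = 7s - 11t:
  (0, 99/8) → z = -1089/8
  (0, 0) → z = 0
  (33/62, 396/31) → z = -8481/62
  (33/2, 0) → z = 231/2

The binding constraints are t = 0 and 4s + 5t = 66.
Solving simultaneously gives s = 33/2, t = 0.

s = 33/2, t = 0, maximum z = 231/2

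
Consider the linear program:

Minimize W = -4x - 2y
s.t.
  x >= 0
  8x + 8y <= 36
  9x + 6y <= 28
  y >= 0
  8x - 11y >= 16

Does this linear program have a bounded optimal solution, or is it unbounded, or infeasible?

Corner points and W = -4x - 2y:
  (28/9, 0) → W = -112/9
  (404/147, 80/147) → W = -592/49
  (2, 0) → W = -8
The feasible region has finitely many vertices and no improving ray; the minimum is -112/9 at (28/9, 0).

bounded optimum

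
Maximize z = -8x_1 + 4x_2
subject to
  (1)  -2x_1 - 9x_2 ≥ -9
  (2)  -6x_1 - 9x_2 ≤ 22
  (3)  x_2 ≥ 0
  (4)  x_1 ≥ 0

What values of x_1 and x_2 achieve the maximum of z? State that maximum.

Vertices and z = -8x_1 + 4x_2:
  (9/2, 0) → z = -36
  (0, 1) → z = 4
  (0, 0) → z = 0

The binding constraints are -2x_1 - 9x_2 = -9 and x_1 = 0.
Solving simultaneously gives x_1 = 0, x_2 = 1.

x_1 = 0, x_2 = 1, maximum z = 4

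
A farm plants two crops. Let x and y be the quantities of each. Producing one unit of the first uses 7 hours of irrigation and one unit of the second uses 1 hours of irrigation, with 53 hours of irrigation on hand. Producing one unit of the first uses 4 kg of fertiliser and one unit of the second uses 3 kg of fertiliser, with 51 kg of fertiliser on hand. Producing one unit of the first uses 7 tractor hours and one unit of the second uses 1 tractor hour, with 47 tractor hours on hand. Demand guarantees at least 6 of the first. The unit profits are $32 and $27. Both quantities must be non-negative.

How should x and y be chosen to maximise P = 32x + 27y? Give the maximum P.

x = 6, y = 5, maximum P = 327

At the optimal vertex, 7x + y = 47 and x = 6.
Solving simultaneously gives x = 6, y = 5.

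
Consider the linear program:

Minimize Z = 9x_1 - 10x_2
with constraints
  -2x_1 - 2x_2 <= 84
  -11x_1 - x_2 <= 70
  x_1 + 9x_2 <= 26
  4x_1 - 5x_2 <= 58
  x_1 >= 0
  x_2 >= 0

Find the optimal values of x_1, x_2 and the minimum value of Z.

The optimum lies where x_1 + 9x_2 = 26 and x_1 = 0.
Solving simultaneously gives x_1 = 0, x_2 = 26/9.

x_1 = 0, x_2 = 26/9, minimum Z = -260/9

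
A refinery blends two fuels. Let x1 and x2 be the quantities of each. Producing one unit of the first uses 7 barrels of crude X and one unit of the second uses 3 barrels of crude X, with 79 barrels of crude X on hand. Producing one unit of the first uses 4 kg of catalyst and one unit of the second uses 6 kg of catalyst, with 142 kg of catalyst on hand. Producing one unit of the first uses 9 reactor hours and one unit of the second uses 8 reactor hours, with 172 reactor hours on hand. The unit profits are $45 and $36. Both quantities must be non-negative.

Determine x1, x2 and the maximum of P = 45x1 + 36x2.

Feasible corners and P = 45x1 + 36x2:
  (0, 0) → P = 0
  (0, 43/2) → P = 774
  (79/7, 0) → P = 3555/7
  (4, 17) → P = 792

At the optimal vertex, 7x1 + 3x2 = 79 and 9x1 + 8x2 = 172.
Solving simultaneously gives x1 = 4, x2 = 17.

x1 = 4, x2 = 17, maximum P = 792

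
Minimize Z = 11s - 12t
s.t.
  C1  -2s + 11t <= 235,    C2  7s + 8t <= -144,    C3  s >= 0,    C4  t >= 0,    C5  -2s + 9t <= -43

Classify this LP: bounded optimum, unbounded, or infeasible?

The boundaries -2s + 11t = 235 and -2s + 9t = -43 meet at (647, 139), but that point violates 7s + 8t ≤ -144. Every candidate vertex is excluded by some other constraint, so the feasible region is empty.

infeasible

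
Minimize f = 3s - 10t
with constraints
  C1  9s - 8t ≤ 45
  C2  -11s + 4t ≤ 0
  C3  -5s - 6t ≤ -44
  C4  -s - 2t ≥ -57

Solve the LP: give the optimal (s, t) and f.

s = 114/13, t = 627/26, minimum f = -2793/13

Vertices and f = 3s - 10t:
  (311/47, 171/94) → f = 78/47
  (21, 18) → f = -117
  (88/43, 242/43) → f = -2156/43
  (114/13, 627/26) → f = -2793/13

The optimum lies where -11s + 4t = 0 and -s - 2t = -57.
Solving simultaneously gives s = 114/13, t = 627/26.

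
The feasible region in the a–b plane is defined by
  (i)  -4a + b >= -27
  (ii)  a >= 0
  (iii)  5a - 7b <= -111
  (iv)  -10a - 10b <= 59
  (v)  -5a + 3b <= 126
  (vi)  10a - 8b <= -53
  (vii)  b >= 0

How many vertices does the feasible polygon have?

Pairwise boundary intersections that survive every other constraint:
  (300/23, 579/23)
  (207/7, 639/7)
  (0, 111/7)
  (0, 42)

4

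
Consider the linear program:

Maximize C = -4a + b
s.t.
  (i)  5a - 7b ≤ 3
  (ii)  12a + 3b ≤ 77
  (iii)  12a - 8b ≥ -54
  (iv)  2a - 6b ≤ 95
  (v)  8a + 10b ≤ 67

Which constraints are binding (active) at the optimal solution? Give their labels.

(i) and (iii)

Extreme points and C = -4a + b:
  (-201/22, -153/22) → C = 651/22
  (499/106, 311/106) → C = -1685/106
  (-1/46, 309/46) → C = 313/46

The maximum is at (-201/22, -153/22). Substituting into each constraint, equality holds for (i) and (iii); the remaining constraints have slack.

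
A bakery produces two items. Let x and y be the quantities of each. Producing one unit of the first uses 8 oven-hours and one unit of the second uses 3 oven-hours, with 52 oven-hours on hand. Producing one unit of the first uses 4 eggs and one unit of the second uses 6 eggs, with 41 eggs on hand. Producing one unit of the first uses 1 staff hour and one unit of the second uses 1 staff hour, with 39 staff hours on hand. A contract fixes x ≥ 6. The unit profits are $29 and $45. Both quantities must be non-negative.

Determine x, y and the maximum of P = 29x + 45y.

Corner points and P = 29x + 45y:
  (13/2, 0) → P = 377/2
  (6, 0) → P = 174
  (6, 4/3) → P = 234

x = 6, y = 4/3, maximum P = 234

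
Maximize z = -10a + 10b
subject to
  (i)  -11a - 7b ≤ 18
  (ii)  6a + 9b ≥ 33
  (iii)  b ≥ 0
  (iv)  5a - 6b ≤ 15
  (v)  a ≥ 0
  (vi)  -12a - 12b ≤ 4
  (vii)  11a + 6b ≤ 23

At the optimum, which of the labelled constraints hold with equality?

Extreme points and z = -10a + 10b:
  (0, 11/3) → z = 110/3
  (1/7, 25/7) → z = 240/7
  (0, 23/6) → z = 115/3

The maximum is at (0, 23/6). Substituting into each constraint, equality holds for (v) and (vii); the remaining constraints have slack.

(v) and (vii)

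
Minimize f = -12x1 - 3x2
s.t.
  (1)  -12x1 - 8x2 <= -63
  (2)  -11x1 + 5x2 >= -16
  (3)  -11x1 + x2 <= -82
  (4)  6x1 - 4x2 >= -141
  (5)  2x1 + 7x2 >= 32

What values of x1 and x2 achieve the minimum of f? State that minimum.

Extreme points and f = -12x1 - 3x2:
  (197/22, 33/2) → f = -3453/22
  (769/14, 1647/14) → f = -14169/14
  (469/38, 2043/38) → f = -11757/38

The binding constraints are -11x1 + 5x2 = -16 and 6x1 - 4x2 = -141.
Solving simultaneously gives x1 = 769/14, x2 = 1647/14.

x1 = 769/14, x2 = 1647/14, minimum f = -14169/14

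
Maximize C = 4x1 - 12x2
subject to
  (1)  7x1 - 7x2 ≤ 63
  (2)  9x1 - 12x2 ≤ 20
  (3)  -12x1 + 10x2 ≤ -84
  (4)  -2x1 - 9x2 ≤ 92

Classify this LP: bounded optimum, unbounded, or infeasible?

bounded optimum

Corner points and C = 4x1 - 12x2:
  (88/3, 61/3) → C = -380/3
  (404/27, 86/9) → C = -1480/27
The feasible region has finitely many vertices and no improving ray; the maximum is -1480/27 at (404/27, 86/9).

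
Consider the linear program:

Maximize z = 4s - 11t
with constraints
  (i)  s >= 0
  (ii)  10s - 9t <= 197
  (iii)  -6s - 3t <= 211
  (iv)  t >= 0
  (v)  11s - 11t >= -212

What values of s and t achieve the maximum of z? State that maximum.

s = 197/10, t = 0, maximum z = 394/5

Corner points and z = 4s - 11t:
  (0, 0) → z = 0
  (0, 212/11) → z = -212
  (197/10, 0) → z = 394/5
  (4075/11, 4287/11) → z = -30857/11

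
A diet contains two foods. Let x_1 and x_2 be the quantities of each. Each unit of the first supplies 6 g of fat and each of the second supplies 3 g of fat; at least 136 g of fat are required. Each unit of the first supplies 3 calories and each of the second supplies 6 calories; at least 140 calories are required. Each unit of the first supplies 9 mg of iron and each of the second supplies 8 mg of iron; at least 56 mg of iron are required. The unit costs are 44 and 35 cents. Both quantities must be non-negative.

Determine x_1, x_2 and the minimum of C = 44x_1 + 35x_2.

Extreme points and C = 44x_1 + 35x_2:
  (0, 136/3) → C = 4760/3
  (140/3, 0) → C = 6160/3
  (44/3, 16) → C = 3616/3
The feasible region is unbounded (it extends along (0, 1), (1, 0)), but C strictly increases along every unbounded feasible direction, so there is no improving ray and the minimum is attained at a vertex.

The binding constraints are 6x_1 + 3x_2 = 136 and 3x_1 + 6x_2 = 140.
Solving simultaneously gives x_1 = 44/3, x_2 = 16.

x_1 = 44/3, x_2 = 16, minimum C = 3616/3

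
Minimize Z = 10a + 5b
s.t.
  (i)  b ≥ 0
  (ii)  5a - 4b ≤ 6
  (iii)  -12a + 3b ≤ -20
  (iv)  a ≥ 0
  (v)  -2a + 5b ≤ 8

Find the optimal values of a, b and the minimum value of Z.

a = 62/33, b = 28/33, minimum Z = 760/33

Feasible corners and Z = 10a + 5b:
  (62/33, 28/33) → Z = 760/33
  (62/17, 52/17) → Z = 880/17
  (62/27, 68/27) → Z = 320/9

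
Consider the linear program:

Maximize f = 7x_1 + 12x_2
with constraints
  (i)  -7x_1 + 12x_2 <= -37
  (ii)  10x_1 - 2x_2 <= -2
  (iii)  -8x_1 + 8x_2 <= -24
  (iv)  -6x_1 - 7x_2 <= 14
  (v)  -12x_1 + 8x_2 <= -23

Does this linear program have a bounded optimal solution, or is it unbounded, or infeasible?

infeasible

The boundaries -7x_1 + 12x_2 = -37 and -6x_1 - 7x_2 = 14 meet at (91/121, -320/121), but that point violates 10x_1 - 2x_2 ≤ -2. Every candidate vertex is excluded by some other constraint, so the feasible region is empty.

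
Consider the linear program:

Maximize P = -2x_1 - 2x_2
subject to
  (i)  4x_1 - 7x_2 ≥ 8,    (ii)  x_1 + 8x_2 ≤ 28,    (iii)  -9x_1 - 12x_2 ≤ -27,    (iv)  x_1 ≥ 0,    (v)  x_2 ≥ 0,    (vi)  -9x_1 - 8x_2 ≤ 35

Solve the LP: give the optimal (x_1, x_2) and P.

Corner points and P = -2x_1 - 2x_2:
  (20/3, 8/3) → P = -56/3
  (95/37, 12/37) → P = -214/37
  (28, 0) → P = -56
  (3, 0) → P = -6

x_1 = 95/37, x_2 = 12/37, maximum P = -214/37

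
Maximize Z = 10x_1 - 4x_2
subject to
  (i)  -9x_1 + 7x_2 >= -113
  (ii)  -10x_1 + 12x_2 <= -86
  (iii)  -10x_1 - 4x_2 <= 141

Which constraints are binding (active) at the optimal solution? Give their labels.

Vertices and Z = 10x_1 - 4x_2:
  (377/19, 178/19) → Z = 3058/19
  (-535/106, -2399/106) → Z = 2123/53
  (-337/40, -227/16) → Z = -55/2

The maximum is at (377/19, 178/19). Substituting into each constraint, equality holds for (i) and (ii); the remaining constraints have slack.

(i) and (ii)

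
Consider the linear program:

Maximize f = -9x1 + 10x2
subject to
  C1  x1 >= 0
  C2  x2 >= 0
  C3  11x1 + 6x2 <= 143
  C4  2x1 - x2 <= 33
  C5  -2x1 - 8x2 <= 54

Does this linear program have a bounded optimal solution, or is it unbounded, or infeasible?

bounded optimum

Extreme points and f = -9x1 + 10x2:
  (0, 0) → f = 0
  (0, 143/6) → f = 715/3
  (13, 0) → f = -117
The feasible region has finitely many vertices and no improving ray; the maximum is 715/3 at (0, 143/6).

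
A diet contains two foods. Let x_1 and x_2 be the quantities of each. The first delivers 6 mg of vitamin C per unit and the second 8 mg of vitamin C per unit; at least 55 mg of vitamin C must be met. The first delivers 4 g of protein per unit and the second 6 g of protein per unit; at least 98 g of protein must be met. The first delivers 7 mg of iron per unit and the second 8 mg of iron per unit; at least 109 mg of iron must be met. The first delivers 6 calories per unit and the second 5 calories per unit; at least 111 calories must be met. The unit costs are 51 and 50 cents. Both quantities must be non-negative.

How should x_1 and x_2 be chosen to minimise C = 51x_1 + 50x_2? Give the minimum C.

Vertices and C = 51x_1 + 50x_2:
  (0, 111/5) → C = 1110
  (49/2, 0) → C = 2499/2
  (11, 9) → C = 1011
The feasible region is unbounded (it extends along (0, 1), (1, 0)), but C strictly increases along every unbounded feasible direction, so there is no improving ray and the minimum is attained at a vertex.

x_1 = 11, x_2 = 9, minimum C = 1011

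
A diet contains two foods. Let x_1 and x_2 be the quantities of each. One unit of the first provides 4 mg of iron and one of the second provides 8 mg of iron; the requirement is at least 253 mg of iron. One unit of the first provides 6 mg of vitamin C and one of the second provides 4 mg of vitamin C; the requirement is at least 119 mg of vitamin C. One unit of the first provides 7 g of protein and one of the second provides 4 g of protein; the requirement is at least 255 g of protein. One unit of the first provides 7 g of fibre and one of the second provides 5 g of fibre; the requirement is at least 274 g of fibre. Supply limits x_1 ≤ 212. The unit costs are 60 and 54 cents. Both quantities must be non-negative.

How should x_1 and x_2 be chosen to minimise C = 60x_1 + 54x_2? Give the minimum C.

Corner points and C = 60x_1 + 54x_2:
  (0, 255/4) → C = 6885/2
  (253/4, 0) → C = 3795
  (212, 0) → C = 12720
  (103/4, 75/4) → C = 5115/2
  (179/7, 19) → C = 17922/7
The feasible region is unbounded (it extends along (0, 1)), but C strictly increases along every unbounded feasible direction, so there is no improving ray and the minimum is attained at a vertex.

x_1 = 103/4, x_2 = 75/4, minimum C = 5115/2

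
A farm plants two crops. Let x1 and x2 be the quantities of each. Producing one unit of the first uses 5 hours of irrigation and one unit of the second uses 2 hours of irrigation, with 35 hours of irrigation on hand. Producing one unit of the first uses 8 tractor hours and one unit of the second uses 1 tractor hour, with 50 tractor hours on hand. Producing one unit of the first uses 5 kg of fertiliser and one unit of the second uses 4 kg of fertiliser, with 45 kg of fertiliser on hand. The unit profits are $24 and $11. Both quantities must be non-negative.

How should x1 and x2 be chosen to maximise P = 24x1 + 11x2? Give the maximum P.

At the optimal vertex, 5x1 + 2x2 = 35 and 5x1 + 4x2 = 45.
Solving simultaneously gives x1 = 5, x2 = 5.

x1 = 5, x2 = 5, maximum P = 175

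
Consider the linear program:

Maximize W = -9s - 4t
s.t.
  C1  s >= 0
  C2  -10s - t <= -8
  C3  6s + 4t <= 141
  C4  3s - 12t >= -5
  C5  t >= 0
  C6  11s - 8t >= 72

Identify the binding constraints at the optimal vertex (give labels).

Corner points and W = -9s - 4t:
  (418/21, 151/28) → W = -1405/7
  (47/2, 0) → W = -423/2
  (226/27, 271/108) → W = -2305/27
  (72/11, 0) → W = -648/11

The maximum is at (72/11, 0). Substituting into each constraint, equality holds for C5 and C6; the remaining constraints have slack.

C5 and C6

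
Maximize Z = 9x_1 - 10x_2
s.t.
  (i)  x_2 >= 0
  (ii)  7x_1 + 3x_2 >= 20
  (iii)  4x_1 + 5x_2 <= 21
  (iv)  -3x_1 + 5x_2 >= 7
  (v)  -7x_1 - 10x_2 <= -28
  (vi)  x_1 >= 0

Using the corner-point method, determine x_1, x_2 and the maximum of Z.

x_1 = 2, x_2 = 13/5, maximum Z = -8

Feasible corners and Z = 9x_1 - 10x_2:
  (37/23, 67/23) → Z = -337/23
  (79/44, 109/44) → Z = -379/44
  (2, 13/5) → Z = -8

The binding constraints are 4x_1 + 5x_2 = 21 and -3x_1 + 5x_2 = 7.
Solving simultaneously gives x_1 = 2, x_2 = 13/5.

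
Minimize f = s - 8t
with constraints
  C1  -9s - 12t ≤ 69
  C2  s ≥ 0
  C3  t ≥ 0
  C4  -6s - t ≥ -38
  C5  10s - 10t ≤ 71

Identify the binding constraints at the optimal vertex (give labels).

Extreme points and f = s - 8t:
  (0, 0) → f = 0
  (0, 38) → f = -304
  (19/3, 0) → f = 19/3

The minimum is at (0, 38). Substituting into each constraint, equality holds for C2 and C4; the remaining constraints have slack.

C2 and C4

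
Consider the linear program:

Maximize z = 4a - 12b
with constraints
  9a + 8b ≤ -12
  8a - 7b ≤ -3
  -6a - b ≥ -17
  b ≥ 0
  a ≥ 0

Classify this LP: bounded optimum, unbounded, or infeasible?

infeasible

The boundaries 9a + 8b = -12 and b = 0 meet at (-4/3, 0), but that point violates a ≥ 0. Every candidate vertex is excluded by some other constraint, so the feasible region is empty.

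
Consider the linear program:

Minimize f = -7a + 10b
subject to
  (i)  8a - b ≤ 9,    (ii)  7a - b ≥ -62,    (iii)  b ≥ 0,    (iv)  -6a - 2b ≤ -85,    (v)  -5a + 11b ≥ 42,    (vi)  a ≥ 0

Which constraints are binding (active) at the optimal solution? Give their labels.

Vertices and f = -7a + 10b:
  (71, 559) → f = 5093
  (103/22, 313/11) → f = 5539/22
  (0, 62) → f = 620
  (0, 85/2) → f = 425

The minimum is at (103/22, 313/11). Substituting into each constraint, equality holds for (i) and (iv); the remaining constraints have slack.

(i) and (iv)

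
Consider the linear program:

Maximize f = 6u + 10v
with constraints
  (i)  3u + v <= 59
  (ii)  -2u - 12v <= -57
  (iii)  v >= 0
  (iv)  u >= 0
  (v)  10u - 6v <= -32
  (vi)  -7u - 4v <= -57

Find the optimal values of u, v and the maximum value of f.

u = 0, v = 59, maximum f = 590

Corner points and f = 6u + 10v:
  (0, 59) → f = 590
  (23/2, 49/2) → f = 314
  (0, 57/4) → f = 285/2
  (107/41, 397/41) → f = 4612/41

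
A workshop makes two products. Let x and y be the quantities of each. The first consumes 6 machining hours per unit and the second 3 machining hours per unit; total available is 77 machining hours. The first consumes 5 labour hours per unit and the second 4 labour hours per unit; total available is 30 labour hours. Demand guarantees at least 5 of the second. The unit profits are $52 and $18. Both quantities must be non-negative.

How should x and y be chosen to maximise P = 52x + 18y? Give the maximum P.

x = 2, y = 5, maximum P = 194

Vertices and P = 52x + 18y:
  (0, 15/2) → P = 135
  (0, 5) → P = 90
  (2, 5) → P = 194

The optimum lies where 5x + 4y = 30 and y = 5.
Solving simultaneously gives x = 2, y = 5.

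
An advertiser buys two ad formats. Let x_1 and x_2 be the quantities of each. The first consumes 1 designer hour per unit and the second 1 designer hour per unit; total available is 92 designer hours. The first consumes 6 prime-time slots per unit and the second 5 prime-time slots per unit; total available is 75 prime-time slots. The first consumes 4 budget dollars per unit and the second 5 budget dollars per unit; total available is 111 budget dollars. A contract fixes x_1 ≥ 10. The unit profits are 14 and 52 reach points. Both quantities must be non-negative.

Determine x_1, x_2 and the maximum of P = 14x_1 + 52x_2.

x_1 = 10, x_2 = 3, maximum P = 296

Feasible corners and P = 14x_1 + 52x_2:
  (25/2, 0) → P = 175
  (10, 0) → P = 140
  (10, 3) → P = 296

At the optimal vertex, 6x_1 + 5x_2 = 75 and x_1 = 10.
Solving simultaneously gives x_1 = 10, x_2 = 3.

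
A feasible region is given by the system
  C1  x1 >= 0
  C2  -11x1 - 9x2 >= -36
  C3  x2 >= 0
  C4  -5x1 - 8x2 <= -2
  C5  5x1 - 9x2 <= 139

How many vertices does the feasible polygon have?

4

The feasible vertices (each the meet of two boundaries and inside every other half-plane) are:
  (0, 4)
  (0, 1/4)
  (36/11, 0)
  (2/5, 0)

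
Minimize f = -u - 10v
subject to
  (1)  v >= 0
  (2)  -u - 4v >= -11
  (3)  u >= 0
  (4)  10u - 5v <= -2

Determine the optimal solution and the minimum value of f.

Feasible corners and f = -u - 10v:
  (0, 11/4) → f = -55/2
  (47/45, 112/45) → f = -389/15
  (0, 2/5) → f = -4

The optimum lies where -u - 4v = -11 and u = 0.
Solving simultaneously gives u = 0, v = 11/4.

u = 0, v = 11/4, minimum f = -55/2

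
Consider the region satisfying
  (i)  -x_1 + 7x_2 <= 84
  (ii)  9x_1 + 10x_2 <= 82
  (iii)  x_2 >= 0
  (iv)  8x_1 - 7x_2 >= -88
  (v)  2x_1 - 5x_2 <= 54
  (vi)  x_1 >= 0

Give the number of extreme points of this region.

3

Pairwise boundary intersections that survive every other constraint:
  (82/9, 0)
  (0, 41/5)
  (0, 0)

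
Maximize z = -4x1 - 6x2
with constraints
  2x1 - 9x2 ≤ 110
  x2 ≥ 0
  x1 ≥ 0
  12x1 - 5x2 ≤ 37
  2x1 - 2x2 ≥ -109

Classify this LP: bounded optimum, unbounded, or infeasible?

bounded optimum

Extreme points and z = -4x1 - 6x2:
  (0, 0) → z = 0
  (37/12, 0) → z = -37/3
  (0, 109/2) → z = -327
  (619/14, 691/7) → z = -5384/7
The feasible region has finitely many vertices and no improving ray; the maximum is 0 at (0, 0).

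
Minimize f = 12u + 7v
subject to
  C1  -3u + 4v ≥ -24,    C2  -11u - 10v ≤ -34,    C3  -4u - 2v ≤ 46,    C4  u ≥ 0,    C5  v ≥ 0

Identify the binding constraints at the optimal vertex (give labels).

Extreme points and f = 12u + 7v:
  (8, 0) → f = 96
  (0, 17/5) → f = 119/5
  (34/11, 0) → f = 408/11
The feasible region is unbounded (it extends along (0, 1), (4, 3)), but f strictly increases along every unbounded feasible direction, so there is no improving ray and the minimum is attained at a vertex.

The minimum is at (0, 17/5). Substituting into each constraint, equality holds for C2 and C4; the remaining constraints have slack.

C2 and C4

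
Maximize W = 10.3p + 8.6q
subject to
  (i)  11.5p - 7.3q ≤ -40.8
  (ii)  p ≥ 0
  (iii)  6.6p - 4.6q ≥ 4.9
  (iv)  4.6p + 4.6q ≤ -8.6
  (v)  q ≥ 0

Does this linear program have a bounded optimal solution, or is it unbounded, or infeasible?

infeasible

The boundaries 4.6p + 4.6q = -8.6 and q = 0 meet at (-43/23, 0), but that point violates 11.5p - 7.3q ≤ -40.8. Every candidate vertex is excluded by some other constraint, so the feasible region is empty.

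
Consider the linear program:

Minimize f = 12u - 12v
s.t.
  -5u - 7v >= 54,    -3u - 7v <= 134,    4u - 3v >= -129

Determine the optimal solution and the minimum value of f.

u = -1065/43, v = 429/43, minimum f = -17928/43

Extreme points and f = 12u - 12v:
  (40, -254/7) → f = 6408/7
  (-1065/43, 429/43) → f = -17928/43
  (-1305/37, -149/37) → f = -13872/37

At the optimal vertex, -5u - 7v = 54 and 4u - 3v = -129.
Solving simultaneously gives u = -1065/43, v = 429/43.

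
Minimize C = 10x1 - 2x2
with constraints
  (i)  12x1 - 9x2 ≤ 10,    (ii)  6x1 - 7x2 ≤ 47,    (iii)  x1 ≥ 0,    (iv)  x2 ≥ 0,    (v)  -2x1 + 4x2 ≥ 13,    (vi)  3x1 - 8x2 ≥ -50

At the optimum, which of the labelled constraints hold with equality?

(iii) and (vi)

Corner points and C = 10x1 - 2x2:
  (157/30, 88/15) → C = 203/5
  (530/69, 210/23) → C = 4040/69
  (0, 13/4) → C = -13/2
  (0, 25/4) → C = -25/2

The minimum is at (0, 25/4). Substituting into each constraint, equality holds for (iii) and (vi); the remaining constraints have slack.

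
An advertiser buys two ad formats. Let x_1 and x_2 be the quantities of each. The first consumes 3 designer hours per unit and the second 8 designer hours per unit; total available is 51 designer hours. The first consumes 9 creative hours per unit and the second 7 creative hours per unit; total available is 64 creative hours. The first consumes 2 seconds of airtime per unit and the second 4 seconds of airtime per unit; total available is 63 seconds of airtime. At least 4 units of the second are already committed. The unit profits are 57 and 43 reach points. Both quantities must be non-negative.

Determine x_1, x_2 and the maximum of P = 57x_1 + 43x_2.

x_1 = 4, x_2 = 4, maximum P = 400

Corner points and P = 57x_1 + 43x_2:
  (0, 51/8) → P = 2193/8
  (0, 4) → P = 172
  (155/51, 89/17) → P = 6772/17
  (4, 4) → P = 400

At the optimal vertex, 9x_1 + 7x_2 = 64 and x_2 = 4.
Solving simultaneously gives x_1 = 4, x_2 = 4.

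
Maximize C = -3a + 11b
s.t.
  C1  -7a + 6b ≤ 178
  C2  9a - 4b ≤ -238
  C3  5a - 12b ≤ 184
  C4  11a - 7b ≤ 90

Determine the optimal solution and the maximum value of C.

Corner points and C = -3a + 11b:
  (-358/13, -32/13) → C = 722/13
  (-60, -121/3) → C = -791/3
  (-449/11, -1423/44) → C = -10265/44

The optimum lies where -7a + 6b = 178 and 9a - 4b = -238.
Solving simultaneously gives a = -358/13, b = -32/13.

a = -358/13, b = -32/13, maximum C = 722/13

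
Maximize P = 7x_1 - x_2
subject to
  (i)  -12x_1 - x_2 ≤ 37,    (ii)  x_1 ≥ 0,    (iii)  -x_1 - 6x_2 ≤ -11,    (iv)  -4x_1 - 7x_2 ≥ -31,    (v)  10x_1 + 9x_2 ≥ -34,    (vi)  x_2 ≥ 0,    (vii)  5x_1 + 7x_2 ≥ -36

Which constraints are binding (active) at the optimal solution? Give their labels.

Feasible corners and P = 7x_1 - x_2:
  (0, 11/6) → P = -11/6
  (0, 31/7) → P = -31/7
  (109/17, 13/17) → P = 750/17

The maximum is at (109/17, 13/17). Substituting into each constraint, equality holds for (iii) and (iv); the remaining constraints have slack.

(iii) and (iv)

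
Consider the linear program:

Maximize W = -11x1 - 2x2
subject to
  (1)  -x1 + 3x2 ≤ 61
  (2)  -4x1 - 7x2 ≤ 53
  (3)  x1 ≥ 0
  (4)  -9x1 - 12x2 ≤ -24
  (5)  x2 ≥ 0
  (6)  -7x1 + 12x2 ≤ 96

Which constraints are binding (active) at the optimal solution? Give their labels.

(3) and (4)

Vertices and W = -11x1 - 2x2:
  (148/3, 331/9) → W = -5546/9
  (0, 2) → W = -4
  (0, 8) → W = -16
  (8/3, 0) → W = -88/3
The feasible region is unbounded (it extends along (3, 1), (1, 0)), but W strictly decreases along every unbounded feasible direction, so there is no improving ray and the maximum is attained at a vertex.

The maximum is at (0, 2). Substituting into each constraint, equality holds for (3) and (4); the remaining constraints have slack.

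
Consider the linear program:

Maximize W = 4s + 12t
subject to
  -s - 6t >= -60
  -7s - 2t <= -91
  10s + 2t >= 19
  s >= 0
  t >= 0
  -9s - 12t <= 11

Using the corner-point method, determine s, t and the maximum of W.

s = 60, t = 0, maximum W = 240

The optimum lies where -s - 6t = -60 and t = 0.
Solving simultaneously gives s = 60, t = 0.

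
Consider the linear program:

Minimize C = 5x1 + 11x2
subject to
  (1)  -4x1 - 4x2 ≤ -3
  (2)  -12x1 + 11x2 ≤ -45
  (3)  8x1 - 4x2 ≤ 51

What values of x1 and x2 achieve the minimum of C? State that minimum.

x1 = 9/2, x2 = -15/4, minimum C = -75/4

Vertices and C = 5x1 + 11x2:
  (213/92, -36/23) → C = -519/92
  (9/2, -15/4) → C = -75/4
  (381/40, 63/10) → C = 4677/40

The optimum lies where -4x1 - 4x2 = -3 and 8x1 - 4x2 = 51.
Solving simultaneously gives x1 = 9/2, x2 = -15/4.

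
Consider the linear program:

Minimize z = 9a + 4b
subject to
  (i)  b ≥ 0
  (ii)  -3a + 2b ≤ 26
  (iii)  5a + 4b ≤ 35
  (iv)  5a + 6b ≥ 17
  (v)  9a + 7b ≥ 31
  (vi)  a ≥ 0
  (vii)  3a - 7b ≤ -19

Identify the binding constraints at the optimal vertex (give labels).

Vertices and z = 9a + 4b:
  (0, 35/4) → z = 35
  (169/47, 200/47) → z = 2321/47
  (0, 31/7) → z = 124/7
  (1, 22/7) → z = 151/7

The minimum is at (0, 31/7). Substituting into each constraint, equality holds for (v) and (vi); the remaining constraints have slack.

(v) and (vi)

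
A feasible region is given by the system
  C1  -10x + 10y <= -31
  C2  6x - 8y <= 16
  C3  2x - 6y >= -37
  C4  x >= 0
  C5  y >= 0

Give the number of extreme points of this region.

Pairwise boundary intersections that survive every other constraint:
  (22/5, 13/10)
  (139/10, 54/5)
  (98/5, 127/10)

3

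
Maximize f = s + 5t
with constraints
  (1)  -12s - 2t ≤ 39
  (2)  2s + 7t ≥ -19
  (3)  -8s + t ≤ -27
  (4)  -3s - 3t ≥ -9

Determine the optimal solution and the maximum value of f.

Vertices and f = s + 5t:
  (85/29, -103/29) → f = -430/29
  (8, -5) → f = -17
  (10/3, -1/3) → f = 5/3

s = 10/3, t = -1/3, maximum f = 5/3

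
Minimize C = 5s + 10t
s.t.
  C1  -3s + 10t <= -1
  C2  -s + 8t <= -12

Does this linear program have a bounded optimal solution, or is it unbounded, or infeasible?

From the feasible point (-8, -5/2), moving in the direction (-10, -3) keeps every constraint satisfied while C decreases without bound.

unbounded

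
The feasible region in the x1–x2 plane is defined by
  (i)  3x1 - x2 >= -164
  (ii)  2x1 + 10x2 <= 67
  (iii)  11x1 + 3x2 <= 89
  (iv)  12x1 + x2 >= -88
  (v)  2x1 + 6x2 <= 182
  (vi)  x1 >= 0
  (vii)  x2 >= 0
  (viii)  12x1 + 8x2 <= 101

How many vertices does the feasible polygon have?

5

Of the 28 pairwise boundary intersections, those satisfying every inequality are:
  (0, 67/10)
  (237/52, 301/52)
  (89/11, 0)
  (409/52, 43/52)
  (0, 0)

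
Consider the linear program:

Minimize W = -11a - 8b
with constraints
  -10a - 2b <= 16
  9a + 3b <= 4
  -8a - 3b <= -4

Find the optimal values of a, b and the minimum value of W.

Corner points and W = -11a - 8b:
  (-14/3, 46/3) → W = -214/3
  (-4, 12) → W = -52
  (0, 4/3) → W = -32/3

a = -14/3, b = 46/3, minimum W = -214/3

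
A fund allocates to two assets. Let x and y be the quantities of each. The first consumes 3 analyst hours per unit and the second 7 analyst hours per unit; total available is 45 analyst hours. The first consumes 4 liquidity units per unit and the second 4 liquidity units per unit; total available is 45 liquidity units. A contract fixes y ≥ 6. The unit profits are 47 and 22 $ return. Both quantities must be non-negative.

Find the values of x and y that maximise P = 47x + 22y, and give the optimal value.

x = 1, y = 6, maximum P = 179

Feasible corners and P = 47x + 22y:
  (0, 45/7) → P = 990/7
  (0, 6) → P = 132
  (1, 6) → P = 179

The optimum lies where 3x + 7y = 45 and y = 6.
Solving simultaneously gives x = 1, y = 6.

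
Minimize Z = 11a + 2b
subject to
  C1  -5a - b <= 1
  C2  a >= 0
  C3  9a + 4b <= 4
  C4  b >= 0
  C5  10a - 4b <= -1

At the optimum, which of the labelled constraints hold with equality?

Feasible corners and Z = 11a + 2b:
  (0, 1) → Z = 2
  (0, 1/4) → Z = 1/2
  (3/19, 49/76) → Z = 115/38

The minimum is at (0, 1/4). Substituting into each constraint, equality holds for C2 and C5; the remaining constraints have slack.

C2 and C5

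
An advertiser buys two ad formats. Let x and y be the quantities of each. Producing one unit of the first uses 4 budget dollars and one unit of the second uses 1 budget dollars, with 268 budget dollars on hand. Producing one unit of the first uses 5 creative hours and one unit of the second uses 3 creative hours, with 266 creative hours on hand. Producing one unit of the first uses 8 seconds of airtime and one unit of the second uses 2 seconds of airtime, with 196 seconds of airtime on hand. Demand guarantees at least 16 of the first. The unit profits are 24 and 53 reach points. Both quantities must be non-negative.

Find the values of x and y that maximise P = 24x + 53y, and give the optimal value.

x = 16, y = 34, maximum P = 2186

Feasible corners and P = 24x + 53y:
  (49/2, 0) → P = 588
  (16, 0) → P = 384
  (16, 34) → P = 2186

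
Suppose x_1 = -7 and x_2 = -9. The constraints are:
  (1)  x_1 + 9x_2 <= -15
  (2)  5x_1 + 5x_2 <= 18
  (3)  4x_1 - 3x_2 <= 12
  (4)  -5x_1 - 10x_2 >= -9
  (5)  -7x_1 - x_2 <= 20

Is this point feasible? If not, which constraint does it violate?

not feasible — violates (5)

Constraint (5): -7x_1 - x_2 = 58, which is not ≤ 20. All other constraints are satisfied.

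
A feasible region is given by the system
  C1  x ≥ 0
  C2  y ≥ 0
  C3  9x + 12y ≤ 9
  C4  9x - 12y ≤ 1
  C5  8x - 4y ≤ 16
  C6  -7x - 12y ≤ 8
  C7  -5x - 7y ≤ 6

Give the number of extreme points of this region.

The feasible vertices (each the meet of two boundaries and inside every other half-plane) are:
  (0, 0)
  (0, 3/4)
  (1/9, 0)
  (5/9, 1/3)

4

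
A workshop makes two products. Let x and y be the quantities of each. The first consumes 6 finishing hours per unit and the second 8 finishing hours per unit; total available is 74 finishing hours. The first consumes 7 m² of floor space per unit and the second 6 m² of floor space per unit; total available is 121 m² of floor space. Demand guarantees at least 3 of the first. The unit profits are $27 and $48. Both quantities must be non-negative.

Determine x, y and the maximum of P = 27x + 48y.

The binding constraints are 6x + 8y = 74 and x = 3.
Solving simultaneously gives x = 3, y = 7.

x = 3, y = 7, maximum P = 417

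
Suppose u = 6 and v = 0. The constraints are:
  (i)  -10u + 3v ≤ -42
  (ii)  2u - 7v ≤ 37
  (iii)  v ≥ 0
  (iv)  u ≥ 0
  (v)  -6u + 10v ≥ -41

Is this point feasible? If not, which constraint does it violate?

feasible

(i): -60 ≤ -42 ✓
(ii): 12 ≤ 37 ✓
(iii): 0 ≥ 0 ✓
(iv): 6 ≥ 0 ✓
(v): -36 ≥ -41 ✓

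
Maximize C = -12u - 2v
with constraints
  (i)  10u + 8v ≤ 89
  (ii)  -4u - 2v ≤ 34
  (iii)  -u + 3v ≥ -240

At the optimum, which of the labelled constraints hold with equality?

(i) and (ii)

Vertices and C = -12u - 2v:
  (-75/2, 58) → C = 334
  (2187/38, -2311/38) → C = -569
  (27, -71) → C = -182

The maximum is at (-75/2, 58). Substituting into each constraint, equality holds for (i) and (ii); the remaining constraints have slack.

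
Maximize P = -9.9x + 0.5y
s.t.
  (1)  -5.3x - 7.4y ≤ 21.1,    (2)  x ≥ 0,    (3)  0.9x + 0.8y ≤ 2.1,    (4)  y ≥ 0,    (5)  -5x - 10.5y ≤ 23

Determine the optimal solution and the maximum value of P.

x = 0, y = 2.625, maximum P = 1.3125

Corner points and P = -9.9x + 0.5y:
  (0, 21/8) → P = 21/16
  (0, 0) → P = 0
  (7/3, 0) → P = -231/10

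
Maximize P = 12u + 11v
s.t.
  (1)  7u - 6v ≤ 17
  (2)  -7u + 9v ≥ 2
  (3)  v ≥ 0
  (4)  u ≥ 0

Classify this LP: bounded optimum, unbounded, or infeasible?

unbounded

From the feasible point (55/7, 19/3), moving in the direction (0, 1) keeps every constraint satisfied while P increases without bound.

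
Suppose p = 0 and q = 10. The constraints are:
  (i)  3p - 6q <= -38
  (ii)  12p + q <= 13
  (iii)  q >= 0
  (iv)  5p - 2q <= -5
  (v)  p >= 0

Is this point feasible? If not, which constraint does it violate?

(i): -60 ≤ -38 ✓
(ii): 10 ≤ 13 ✓
(iii): 10 ≥ 0 ✓
(iv): -20 ≤ -5 ✓
(v): 0 ≥ 0 ✓

feasible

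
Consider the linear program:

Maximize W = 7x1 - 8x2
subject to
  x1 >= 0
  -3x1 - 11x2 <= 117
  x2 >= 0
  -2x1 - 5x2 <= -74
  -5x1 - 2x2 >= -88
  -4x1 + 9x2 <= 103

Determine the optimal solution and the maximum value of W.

x1 = 292/21, x2 = 194/21, maximum W = 164/7

Vertices and W = 7x1 - 8x2:
  (292/21, 194/21) → W = 164/7
  (151/38, 251/19) → W = -2959/38
  (586/53, 867/53) → W = -2834/53

The binding constraints are -2x1 - 5x2 = -74 and -5x1 - 2x2 = -88.
Solving simultaneously gives x1 = 292/21, x2 = 194/21.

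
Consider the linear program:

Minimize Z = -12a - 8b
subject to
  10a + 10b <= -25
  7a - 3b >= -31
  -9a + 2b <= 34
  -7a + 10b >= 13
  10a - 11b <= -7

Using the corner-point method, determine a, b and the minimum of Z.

Corner points and Z = -12a - 8b:
  (-39/11, 23/22) → Z = 376/11
  (-38/17, -9/34) → Z = 492/17
  (-157/38, -121/76) → Z = 1184/19

a = -38/17, b = -9/34, minimum Z = 492/17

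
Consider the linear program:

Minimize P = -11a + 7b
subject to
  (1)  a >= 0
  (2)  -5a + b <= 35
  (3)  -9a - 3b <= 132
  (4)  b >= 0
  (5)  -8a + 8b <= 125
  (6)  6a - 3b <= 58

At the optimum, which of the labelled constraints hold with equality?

Extreme points and P = -11a + 7b:
  (0, 0) → P = 0
  (0, 125/8) → P = 875/8
  (29/3, 0) → P = -319/3
  (839/24, 607/12) → P = -731/24

The minimum is at (29/3, 0). Substituting into each constraint, equality holds for (4) and (6); the remaining constraints have slack.

(4) and (6)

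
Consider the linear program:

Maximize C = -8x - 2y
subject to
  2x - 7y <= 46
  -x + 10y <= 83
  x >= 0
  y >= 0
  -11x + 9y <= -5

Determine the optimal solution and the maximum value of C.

Feasible corners and C = -8x - 2y:
  (1041/13, 212/13) → C = -8752/13
  (23, 0) → C = -184
  (797/101, 918/101) → C = -8212/101
  (5/11, 0) → C = -40/11

x = 5/11, y = 0, maximum C = -40/11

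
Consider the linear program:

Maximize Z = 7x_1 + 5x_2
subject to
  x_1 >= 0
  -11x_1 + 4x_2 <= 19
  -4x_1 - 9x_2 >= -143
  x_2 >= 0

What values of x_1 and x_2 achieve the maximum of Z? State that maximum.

x_1 = 143/4, x_2 = 0, maximum Z = 1001/4

Corner points and Z = 7x_1 + 5x_2:
  (0, 19/4) → Z = 95/4
  (0, 0) → Z = 0
  (401/115, 1649/115) → Z = 11052/115
  (143/4, 0) → Z = 1001/4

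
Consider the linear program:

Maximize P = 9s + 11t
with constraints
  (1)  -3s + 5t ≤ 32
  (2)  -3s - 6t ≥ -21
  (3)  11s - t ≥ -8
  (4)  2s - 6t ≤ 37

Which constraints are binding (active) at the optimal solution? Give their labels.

Feasible corners and P = 9s + 11t:
  (-9/23, 85/23) → P = 854/23
  (58/5, -23/10) → P = 791/10
  (-85/64, -423/64) → P = -2709/32

The maximum is at (58/5, -23/10). Substituting into each constraint, equality holds for (2) and (4); the remaining constraints have slack.

(2) and (4)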